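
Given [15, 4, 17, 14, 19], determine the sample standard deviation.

5.8052

Step 1: Compute the mean: 13.8
Step 2: Sum of squared deviations from the mean: 134.8
Step 3: Sample variance = 134.8 / 4 = 33.7
Step 4: Standard deviation = sqrt(33.7) = 5.8052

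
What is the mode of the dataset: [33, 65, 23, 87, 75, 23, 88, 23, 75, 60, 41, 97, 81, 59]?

23

Step 1: Count the frequency of each value:
  23: appears 3 time(s)
  33: appears 1 time(s)
  41: appears 1 time(s)
  59: appears 1 time(s)
  60: appears 1 time(s)
  65: appears 1 time(s)
  75: appears 2 time(s)
  81: appears 1 time(s)
  87: appears 1 time(s)
  88: appears 1 time(s)
  97: appears 1 time(s)
Step 2: The value 23 appears most frequently (3 times).
Step 3: Mode = 23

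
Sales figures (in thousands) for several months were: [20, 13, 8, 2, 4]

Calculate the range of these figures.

18

Step 1: Identify the maximum value: max = 20
Step 2: Identify the minimum value: min = 2
Step 3: Range = max - min = 20 - 2 = 18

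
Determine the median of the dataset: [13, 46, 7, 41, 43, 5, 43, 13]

27

Step 1: Sort the data in ascending order: [5, 7, 13, 13, 41, 43, 43, 46]
Step 2: The number of values is n = 8.
Step 3: Since n is even, the median is the average of positions 4 and 5:
  Median = (13 + 41) / 2 = 27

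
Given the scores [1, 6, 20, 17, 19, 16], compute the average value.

13.1667

Step 1: Sum all values: 1 + 6 + 20 + 17 + 19 + 16 = 79
Step 2: Count the number of values: n = 6
Step 3: Mean = sum / n = 79 / 6 = 13.1667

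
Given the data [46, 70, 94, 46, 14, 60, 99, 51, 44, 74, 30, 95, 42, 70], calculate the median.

55.5

Step 1: Sort the data in ascending order: [14, 30, 42, 44, 46, 46, 51, 60, 70, 70, 74, 94, 95, 99]
Step 2: The number of values is n = 14.
Step 3: Since n is even, the median is the average of positions 7 and 8:
  Median = (51 + 60) / 2 = 55.5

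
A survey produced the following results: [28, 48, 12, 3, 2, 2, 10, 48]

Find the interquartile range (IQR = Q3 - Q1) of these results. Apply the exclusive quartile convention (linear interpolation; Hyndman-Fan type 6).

40.75

Step 1: Sort the data: [2, 2, 3, 10, 12, 28, 48, 48]
Step 2: n = 8
Step 3: Using the exclusive quartile method:
  Q1 = 2.25
  Q2 (median) = 11
  Q3 = 43
  IQR = Q3 - Q1 = 43 - 2.25 = 40.75
Step 4: IQR = 40.75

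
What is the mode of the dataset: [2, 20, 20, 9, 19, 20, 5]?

20

Step 1: Count the frequency of each value:
  2: appears 1 time(s)
  5: appears 1 time(s)
  9: appears 1 time(s)
  19: appears 1 time(s)
  20: appears 3 time(s)
Step 2: The value 20 appears most frequently (3 times).
Step 3: Mode = 20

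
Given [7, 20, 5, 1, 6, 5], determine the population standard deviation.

5.9628

Step 1: Compute the mean: 7.3333
Step 2: Sum of squared deviations from the mean: 213.3333
Step 3: Population variance = 213.3333 / 6 = 35.5556
Step 4: Standard deviation = sqrt(35.5556) = 5.9628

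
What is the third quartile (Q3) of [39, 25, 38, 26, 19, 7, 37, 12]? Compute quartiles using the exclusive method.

37.75

Step 1: Sort the data: [7, 12, 19, 25, 26, 37, 38, 39]
Step 2: n = 8
Step 3: Using the exclusive quartile method:
  Q1 = 13.75
  Q2 (median) = 25.5
  Q3 = 37.75
  IQR = Q3 - Q1 = 37.75 - 13.75 = 24
Step 4: Q3 = 37.75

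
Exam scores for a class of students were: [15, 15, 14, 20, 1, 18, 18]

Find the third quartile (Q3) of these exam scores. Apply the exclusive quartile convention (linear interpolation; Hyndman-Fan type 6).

18

Step 1: Sort the data: [1, 14, 15, 15, 18, 18, 20]
Step 2: n = 7
Step 3: Using the exclusive quartile method:
  Q1 = 14
  Q2 (median) = 15
  Q3 = 18
  IQR = Q3 - Q1 = 18 - 14 = 4
Step 4: Q3 = 18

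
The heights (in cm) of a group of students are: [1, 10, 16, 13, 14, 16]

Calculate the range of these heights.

15

Step 1: Identify the maximum value: max = 16
Step 2: Identify the minimum value: min = 1
Step 3: Range = max - min = 16 - 1 = 15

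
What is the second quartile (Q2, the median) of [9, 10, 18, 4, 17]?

10

Step 1: Sort the data: [4, 9, 10, 17, 18]
Step 2: n = 5
Step 3: Q2 is the median. Since n is odd, it is the middle value at position 3: 10
Step 4: Q2 = 10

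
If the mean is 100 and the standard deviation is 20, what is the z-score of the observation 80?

-1

Step 1: Recall the z-score formula: z = (x - mu) / sigma
Step 2: Substitute values: z = (80 - 100) / 20
Step 3: z = -20 / 20 = -1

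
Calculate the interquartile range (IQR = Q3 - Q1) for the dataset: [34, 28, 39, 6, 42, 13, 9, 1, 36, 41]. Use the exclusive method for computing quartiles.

31.25

Step 1: Sort the data: [1, 6, 9, 13, 28, 34, 36, 39, 41, 42]
Step 2: n = 10
Step 3: Using the exclusive quartile method:
  Q1 = 8.25
  Q2 (median) = 31
  Q3 = 39.5
  IQR = Q3 - Q1 = 39.5 - 8.25 = 31.25
Step 4: IQR = 31.25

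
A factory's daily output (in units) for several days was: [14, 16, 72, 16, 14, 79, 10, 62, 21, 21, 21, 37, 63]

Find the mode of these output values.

21

Step 1: Count the frequency of each value:
  10: appears 1 time(s)
  14: appears 2 time(s)
  16: appears 2 time(s)
  21: appears 3 time(s)
  37: appears 1 time(s)
  62: appears 1 time(s)
  63: appears 1 time(s)
  72: appears 1 time(s)
  79: appears 1 time(s)
Step 2: The value 21 appears most frequently (3 times).
Step 3: Mode = 21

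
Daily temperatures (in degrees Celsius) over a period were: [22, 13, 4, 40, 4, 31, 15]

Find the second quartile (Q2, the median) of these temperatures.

15

Step 1: Sort the data: [4, 4, 13, 15, 22, 31, 40]
Step 2: n = 7
Step 3: Q2 is the median. Since n is odd, it is the middle value at position 4: 15
Step 4: Q2 = 15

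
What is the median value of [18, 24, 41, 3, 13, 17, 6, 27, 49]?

18

Step 1: Sort the data in ascending order: [3, 6, 13, 17, 18, 24, 27, 41, 49]
Step 2: The number of values is n = 9.
Step 3: Since n is odd, the median is the middle value at position 5: 18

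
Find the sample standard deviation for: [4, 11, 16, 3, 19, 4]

6.892

Step 1: Compute the mean: 9.5
Step 2: Sum of squared deviations from the mean: 237.5
Step 3: Sample variance = 237.5 / 5 = 47.5
Step 4: Standard deviation = sqrt(47.5) = 6.892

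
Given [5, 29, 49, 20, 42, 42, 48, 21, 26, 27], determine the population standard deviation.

13.4048

Step 1: Compute the mean: 30.9
Step 2: Sum of squared deviations from the mean: 1796.9
Step 3: Population variance = 1796.9 / 10 = 179.69
Step 4: Standard deviation = sqrt(179.69) = 13.4048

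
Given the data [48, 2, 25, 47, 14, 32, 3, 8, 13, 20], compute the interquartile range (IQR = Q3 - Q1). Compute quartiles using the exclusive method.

29

Step 1: Sort the data: [2, 3, 8, 13, 14, 20, 25, 32, 47, 48]
Step 2: n = 10
Step 3: Using the exclusive quartile method:
  Q1 = 6.75
  Q2 (median) = 17
  Q3 = 35.75
  IQR = Q3 - Q1 = 35.75 - 6.75 = 29
Step 4: IQR = 29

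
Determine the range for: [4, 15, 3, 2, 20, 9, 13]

18

Step 1: Identify the maximum value: max = 20
Step 2: Identify the minimum value: min = 2
Step 3: Range = max - min = 20 - 2 = 18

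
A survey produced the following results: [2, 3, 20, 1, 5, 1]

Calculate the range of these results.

19

Step 1: Identify the maximum value: max = 20
Step 2: Identify the minimum value: min = 1
Step 3: Range = max - min = 20 - 1 = 19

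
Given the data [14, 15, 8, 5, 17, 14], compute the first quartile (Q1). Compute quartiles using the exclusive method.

7.25

Step 1: Sort the data: [5, 8, 14, 14, 15, 17]
Step 2: n = 6
Step 3: Using the exclusive quartile method:
  Q1 = 7.25
  Q2 (median) = 14
  Q3 = 15.5
  IQR = Q3 - Q1 = 15.5 - 7.25 = 8.25
Step 4: Q1 = 7.25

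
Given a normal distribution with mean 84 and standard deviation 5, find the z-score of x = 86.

0.4

Step 1: Recall the z-score formula: z = (x - mu) / sigma
Step 2: Substitute values: z = (86 - 84) / 5
Step 3: z = 2 / 5 = 0.4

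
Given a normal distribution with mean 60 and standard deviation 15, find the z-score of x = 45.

-1

Step 1: Recall the z-score formula: z = (x - mu) / sigma
Step 2: Substitute values: z = (45 - 60) / 15
Step 3: z = -15 / 15 = -1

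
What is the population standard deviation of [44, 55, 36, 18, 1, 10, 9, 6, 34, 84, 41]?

23.9435

Step 1: Compute the mean: 30.7273
Step 2: Sum of squared deviations from the mean: 6306.1818
Step 3: Population variance = 6306.1818 / 11 = 573.2893
Step 4: Standard deviation = sqrt(573.2893) = 23.9435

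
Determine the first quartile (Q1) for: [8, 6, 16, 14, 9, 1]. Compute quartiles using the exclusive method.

4.75

Step 1: Sort the data: [1, 6, 8, 9, 14, 16]
Step 2: n = 6
Step 3: Using the exclusive quartile method:
  Q1 = 4.75
  Q2 (median) = 8.5
  Q3 = 14.5
  IQR = Q3 - Q1 = 14.5 - 4.75 = 9.75
Step 4: Q1 = 4.75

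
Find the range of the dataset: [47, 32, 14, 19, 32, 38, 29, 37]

33

Step 1: Identify the maximum value: max = 47
Step 2: Identify the minimum value: min = 14
Step 3: Range = max - min = 47 - 14 = 33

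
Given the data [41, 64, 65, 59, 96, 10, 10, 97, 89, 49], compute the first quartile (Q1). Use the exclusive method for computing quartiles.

33.25

Step 1: Sort the data: [10, 10, 41, 49, 59, 64, 65, 89, 96, 97]
Step 2: n = 10
Step 3: Using the exclusive quartile method:
  Q1 = 33.25
  Q2 (median) = 61.5
  Q3 = 90.75
  IQR = Q3 - Q1 = 90.75 - 33.25 = 57.5
Step 4: Q1 = 33.25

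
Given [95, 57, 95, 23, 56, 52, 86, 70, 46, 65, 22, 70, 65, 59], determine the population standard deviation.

21.4534

Step 1: Compute the mean: 61.5
Step 2: Sum of squared deviations from the mean: 6443.5
Step 3: Population variance = 6443.5 / 14 = 460.25
Step 4: Standard deviation = sqrt(460.25) = 21.4534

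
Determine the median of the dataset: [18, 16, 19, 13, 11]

16

Step 1: Sort the data in ascending order: [11, 13, 16, 18, 19]
Step 2: The number of values is n = 5.
Step 3: Since n is odd, the median is the middle value at position 3: 16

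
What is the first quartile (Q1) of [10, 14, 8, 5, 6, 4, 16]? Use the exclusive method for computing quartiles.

5

Step 1: Sort the data: [4, 5, 6, 8, 10, 14, 16]
Step 2: n = 7
Step 3: Using the exclusive quartile method:
  Q1 = 5
  Q2 (median) = 8
  Q3 = 14
  IQR = Q3 - Q1 = 14 - 5 = 9
Step 4: Q1 = 5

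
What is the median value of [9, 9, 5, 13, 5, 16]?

9

Step 1: Sort the data in ascending order: [5, 5, 9, 9, 13, 16]
Step 2: The number of values is n = 6.
Step 3: Since n is even, the median is the average of positions 3 and 4:
  Median = (9 + 9) / 2 = 9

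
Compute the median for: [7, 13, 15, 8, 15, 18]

14

Step 1: Sort the data in ascending order: [7, 8, 13, 15, 15, 18]
Step 2: The number of values is n = 6.
Step 3: Since n is even, the median is the average of positions 3 and 4:
  Median = (13 + 15) / 2 = 14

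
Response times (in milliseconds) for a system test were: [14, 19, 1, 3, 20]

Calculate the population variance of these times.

63.44

Step 1: Compute the mean: (14 + 19 + 1 + 3 + 20) / 5 = 11.4
Step 2: Compute squared deviations from the mean:
  (14 - 11.4)^2 = 6.76
  (19 - 11.4)^2 = 57.76
  (1 - 11.4)^2 = 108.16
  (3 - 11.4)^2 = 70.56
  (20 - 11.4)^2 = 73.96
Step 3: Sum of squared deviations = 317.2
Step 4: Population variance = 317.2 / 5 = 63.44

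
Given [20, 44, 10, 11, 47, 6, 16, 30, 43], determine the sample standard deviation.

16.1305

Step 1: Compute the mean: 25.2222
Step 2: Sum of squared deviations from the mean: 2081.5556
Step 3: Sample variance = 2081.5556 / 8 = 260.1944
Step 4: Standard deviation = sqrt(260.1944) = 16.1305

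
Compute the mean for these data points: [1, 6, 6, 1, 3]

3.4

Step 1: Sum all values: 1 + 6 + 6 + 1 + 3 = 17
Step 2: Count the number of values: n = 5
Step 3: Mean = sum / n = 17 / 5 = 3.4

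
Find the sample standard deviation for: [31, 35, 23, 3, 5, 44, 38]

16.0816

Step 1: Compute the mean: 25.5714
Step 2: Sum of squared deviations from the mean: 1551.7143
Step 3: Sample variance = 1551.7143 / 6 = 258.619
Step 4: Standard deviation = sqrt(258.619) = 16.0816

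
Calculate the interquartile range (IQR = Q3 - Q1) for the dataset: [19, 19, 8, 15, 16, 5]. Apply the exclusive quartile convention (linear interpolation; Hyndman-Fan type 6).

11.75

Step 1: Sort the data: [5, 8, 15, 16, 19, 19]
Step 2: n = 6
Step 3: Using the exclusive quartile method:
  Q1 = 7.25
  Q2 (median) = 15.5
  Q3 = 19
  IQR = Q3 - Q1 = 19 - 7.25 = 11.75
Step 4: IQR = 11.75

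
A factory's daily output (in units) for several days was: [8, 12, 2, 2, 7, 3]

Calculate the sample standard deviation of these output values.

4.0332

Step 1: Compute the mean: 5.6667
Step 2: Sum of squared deviations from the mean: 81.3333
Step 3: Sample variance = 81.3333 / 5 = 16.2667
Step 4: Standard deviation = sqrt(16.2667) = 4.0332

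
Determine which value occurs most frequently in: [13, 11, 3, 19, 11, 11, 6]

11

Step 1: Count the frequency of each value:
  3: appears 1 time(s)
  6: appears 1 time(s)
  11: appears 3 time(s)
  13: appears 1 time(s)
  19: appears 1 time(s)
Step 2: The value 11 appears most frequently (3 times).
Step 3: Mode = 11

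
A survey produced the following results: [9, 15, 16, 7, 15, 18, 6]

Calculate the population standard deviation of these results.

4.463

Step 1: Compute the mean: 12.2857
Step 2: Sum of squared deviations from the mean: 139.4286
Step 3: Population variance = 139.4286 / 7 = 19.9184
Step 4: Standard deviation = sqrt(19.9184) = 4.463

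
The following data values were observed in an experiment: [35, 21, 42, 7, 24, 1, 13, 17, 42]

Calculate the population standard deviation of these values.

13.9213

Step 1: Compute the mean: 22.4444
Step 2: Sum of squared deviations from the mean: 1744.2222
Step 3: Population variance = 1744.2222 / 9 = 193.8025
Step 4: Standard deviation = sqrt(193.8025) = 13.9213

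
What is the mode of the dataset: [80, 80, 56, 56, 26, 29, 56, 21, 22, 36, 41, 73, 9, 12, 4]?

56

Step 1: Count the frequency of each value:
  4: appears 1 time(s)
  9: appears 1 time(s)
  12: appears 1 time(s)
  21: appears 1 time(s)
  22: appears 1 time(s)
  26: appears 1 time(s)
  29: appears 1 time(s)
  36: appears 1 time(s)
  41: appears 1 time(s)
  56: appears 3 time(s)
  73: appears 1 time(s)
  80: appears 2 time(s)
Step 2: The value 56 appears most frequently (3 times).
Step 3: Mode = 56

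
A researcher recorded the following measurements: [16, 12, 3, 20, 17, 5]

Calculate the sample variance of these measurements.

46.9667

Step 1: Compute the mean: (16 + 12 + 3 + 20 + 17 + 5) / 6 = 12.1667
Step 2: Compute squared deviations from the mean:
  (16 - 12.1667)^2 = 14.6944
  (12 - 12.1667)^2 = 0.0278
  (3 - 12.1667)^2 = 84.0278
  (20 - 12.1667)^2 = 61.3611
  (17 - 12.1667)^2 = 23.3611
  (5 - 12.1667)^2 = 51.3611
Step 3: Sum of squared deviations = 234.8333
Step 4: Sample variance = 234.8333 / 5 = 46.9667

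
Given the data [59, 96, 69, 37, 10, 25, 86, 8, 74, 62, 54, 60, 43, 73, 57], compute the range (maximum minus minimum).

88

Step 1: Identify the maximum value: max = 96
Step 2: Identify the minimum value: min = 8
Step 3: Range = max - min = 96 - 8 = 88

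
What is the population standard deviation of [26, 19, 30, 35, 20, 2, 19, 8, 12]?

9.9219

Step 1: Compute the mean: 19
Step 2: Sum of squared deviations from the mean: 886
Step 3: Population variance = 886 / 9 = 98.4444
Step 4: Standard deviation = sqrt(98.4444) = 9.9219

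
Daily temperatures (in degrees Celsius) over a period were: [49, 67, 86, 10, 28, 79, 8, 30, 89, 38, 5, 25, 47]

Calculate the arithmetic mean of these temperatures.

43.1538

Step 1: Sum all values: 49 + 67 + 86 + 10 + 28 + 79 + 8 + 30 + 89 + 38 + 5 + 25 + 47 = 561
Step 2: Count the number of values: n = 13
Step 3: Mean = sum / n = 561 / 13 = 43.1538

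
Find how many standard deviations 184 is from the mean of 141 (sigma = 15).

2.8667

Step 1: Recall the z-score formula: z = (x - mu) / sigma
Step 2: Substitute values: z = (184 - 141) / 15
Step 3: z = 43 / 15 = 2.8667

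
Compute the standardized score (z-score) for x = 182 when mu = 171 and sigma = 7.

1.5714

Step 1: Recall the z-score formula: z = (x - mu) / sigma
Step 2: Substitute values: z = (182 - 171) / 7
Step 3: z = 11 / 7 = 1.5714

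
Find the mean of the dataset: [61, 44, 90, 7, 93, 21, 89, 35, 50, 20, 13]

47.5455

Step 1: Sum all values: 61 + 44 + 90 + 7 + 93 + 21 + 89 + 35 + 50 + 20 + 13 = 523
Step 2: Count the number of values: n = 11
Step 3: Mean = sum / n = 523 / 11 = 47.5455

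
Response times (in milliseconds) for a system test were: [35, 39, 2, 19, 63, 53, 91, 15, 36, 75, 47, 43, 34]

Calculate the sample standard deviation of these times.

24.3092

Step 1: Compute the mean: 42.4615
Step 2: Sum of squared deviations from the mean: 7091.2308
Step 3: Sample variance = 7091.2308 / 12 = 590.9359
Step 4: Standard deviation = sqrt(590.9359) = 24.3092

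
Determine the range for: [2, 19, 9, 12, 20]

18

Step 1: Identify the maximum value: max = 20
Step 2: Identify the minimum value: min = 2
Step 3: Range = max - min = 20 - 2 = 18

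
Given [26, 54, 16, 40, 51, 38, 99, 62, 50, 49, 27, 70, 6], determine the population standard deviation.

23.3836

Step 1: Compute the mean: 45.2308
Step 2: Sum of squared deviations from the mean: 7108.3077
Step 3: Population variance = 7108.3077 / 13 = 546.7929
Step 4: Standard deviation = sqrt(546.7929) = 23.3836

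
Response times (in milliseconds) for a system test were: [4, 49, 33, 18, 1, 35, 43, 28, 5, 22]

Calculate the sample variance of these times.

281.5111

Step 1: Compute the mean: (4 + 49 + 33 + 18 + 1 + 35 + 43 + 28 + 5 + 22) / 10 = 23.8
Step 2: Compute squared deviations from the mean:
  (4 - 23.8)^2 = 392.04
  (49 - 23.8)^2 = 635.04
  (33 - 23.8)^2 = 84.64
  (18 - 23.8)^2 = 33.64
  (1 - 23.8)^2 = 519.84
  (35 - 23.8)^2 = 125.44
  (43 - 23.8)^2 = 368.64
  (28 - 23.8)^2 = 17.64
  (5 - 23.8)^2 = 353.44
  (22 - 23.8)^2 = 3.24
Step 3: Sum of squared deviations = 2533.6
Step 4: Sample variance = 2533.6 / 9 = 281.5111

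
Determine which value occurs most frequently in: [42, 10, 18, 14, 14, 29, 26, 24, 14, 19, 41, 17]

14

Step 1: Count the frequency of each value:
  10: appears 1 time(s)
  14: appears 3 time(s)
  17: appears 1 time(s)
  18: appears 1 time(s)
  19: appears 1 time(s)
  24: appears 1 time(s)
  26: appears 1 time(s)
  29: appears 1 time(s)
  41: appears 1 time(s)
  42: appears 1 time(s)
Step 2: The value 14 appears most frequently (3 times).
Step 3: Mode = 14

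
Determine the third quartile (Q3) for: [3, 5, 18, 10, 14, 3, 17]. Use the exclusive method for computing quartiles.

17

Step 1: Sort the data: [3, 3, 5, 10, 14, 17, 18]
Step 2: n = 7
Step 3: Using the exclusive quartile method:
  Q1 = 3
  Q2 (median) = 10
  Q3 = 17
  IQR = Q3 - Q1 = 17 - 3 = 14
Step 4: Q3 = 17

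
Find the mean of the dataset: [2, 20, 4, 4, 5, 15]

8.3333

Step 1: Sum all values: 2 + 20 + 4 + 4 + 5 + 15 = 50
Step 2: Count the number of values: n = 6
Step 3: Mean = sum / n = 50 / 6 = 8.3333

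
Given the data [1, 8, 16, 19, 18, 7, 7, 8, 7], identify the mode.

7

Step 1: Count the frequency of each value:
  1: appears 1 time(s)
  7: appears 3 time(s)
  8: appears 2 time(s)
  16: appears 1 time(s)
  18: appears 1 time(s)
  19: appears 1 time(s)
Step 2: The value 7 appears most frequently (3 times).
Step 3: Mode = 7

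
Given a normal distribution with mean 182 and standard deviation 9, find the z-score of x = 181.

-0.1111

Step 1: Recall the z-score formula: z = (x - mu) / sigma
Step 2: Substitute values: z = (181 - 182) / 9
Step 3: z = -1 / 9 = -0.1111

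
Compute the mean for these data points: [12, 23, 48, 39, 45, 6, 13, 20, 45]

27.8889

Step 1: Sum all values: 12 + 23 + 48 + 39 + 45 + 6 + 13 + 20 + 45 = 251
Step 2: Count the number of values: n = 9
Step 3: Mean = sum / n = 251 / 9 = 27.8889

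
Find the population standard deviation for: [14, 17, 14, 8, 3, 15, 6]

4.899

Step 1: Compute the mean: 11
Step 2: Sum of squared deviations from the mean: 168
Step 3: Population variance = 168 / 7 = 24
Step 4: Standard deviation = sqrt(24) = 4.899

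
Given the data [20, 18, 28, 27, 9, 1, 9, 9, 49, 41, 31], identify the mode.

9

Step 1: Count the frequency of each value:
  1: appears 1 time(s)
  9: appears 3 time(s)
  18: appears 1 time(s)
  20: appears 1 time(s)
  27: appears 1 time(s)
  28: appears 1 time(s)
  31: appears 1 time(s)
  41: appears 1 time(s)
  49: appears 1 time(s)
Step 2: The value 9 appears most frequently (3 times).
Step 3: Mode = 9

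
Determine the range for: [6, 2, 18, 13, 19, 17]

17

Step 1: Identify the maximum value: max = 19
Step 2: Identify the minimum value: min = 2
Step 3: Range = max - min = 19 - 2 = 17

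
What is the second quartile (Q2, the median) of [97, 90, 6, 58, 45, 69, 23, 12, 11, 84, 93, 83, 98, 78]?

73.5

Step 1: Sort the data: [6, 11, 12, 23, 45, 58, 69, 78, 83, 84, 90, 93, 97, 98]
Step 2: n = 14
Step 3: Q2 is the median. Since n is even, it is the average of the values at positions 7 and 8:
  Q2 = (69 + 78) / 2 = 73.5
Step 4: Q2 = 73.5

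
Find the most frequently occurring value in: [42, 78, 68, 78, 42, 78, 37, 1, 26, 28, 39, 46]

78

Step 1: Count the frequency of each value:
  1: appears 1 time(s)
  26: appears 1 time(s)
  28: appears 1 time(s)
  37: appears 1 time(s)
  39: appears 1 time(s)
  42: appears 2 time(s)
  46: appears 1 time(s)
  68: appears 1 time(s)
  78: appears 3 time(s)
Step 2: The value 78 appears most frequently (3 times).
Step 3: Mode = 78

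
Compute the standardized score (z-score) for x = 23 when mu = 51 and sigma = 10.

-2.8

Step 1: Recall the z-score formula: z = (x - mu) / sigma
Step 2: Substitute values: z = (23 - 51) / 10
Step 3: z = -28 / 10 = -2.8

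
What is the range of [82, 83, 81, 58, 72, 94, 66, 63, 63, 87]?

36

Step 1: Identify the maximum value: max = 94
Step 2: Identify the minimum value: min = 58
Step 3: Range = max - min = 94 - 58 = 36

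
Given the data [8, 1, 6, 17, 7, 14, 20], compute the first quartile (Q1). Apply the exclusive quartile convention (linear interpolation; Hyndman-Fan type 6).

6

Step 1: Sort the data: [1, 6, 7, 8, 14, 17, 20]
Step 2: n = 7
Step 3: Using the exclusive quartile method:
  Q1 = 6
  Q2 (median) = 8
  Q3 = 17
  IQR = Q3 - Q1 = 17 - 6 = 11
Step 4: Q1 = 6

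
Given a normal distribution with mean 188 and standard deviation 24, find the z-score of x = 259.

2.9583

Step 1: Recall the z-score formula: z = (x - mu) / sigma
Step 2: Substitute values: z = (259 - 188) / 24
Step 3: z = 71 / 24 = 2.9583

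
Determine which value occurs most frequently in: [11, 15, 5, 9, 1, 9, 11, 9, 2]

9

Step 1: Count the frequency of each value:
  1: appears 1 time(s)
  2: appears 1 time(s)
  5: appears 1 time(s)
  9: appears 3 time(s)
  11: appears 2 time(s)
  15: appears 1 time(s)
Step 2: The value 9 appears most frequently (3 times).
Step 3: Mode = 9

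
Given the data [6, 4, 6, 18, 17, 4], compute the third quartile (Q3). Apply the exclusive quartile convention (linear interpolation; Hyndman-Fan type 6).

17.25

Step 1: Sort the data: [4, 4, 6, 6, 17, 18]
Step 2: n = 6
Step 3: Using the exclusive quartile method:
  Q1 = 4
  Q2 (median) = 6
  Q3 = 17.25
  IQR = Q3 - Q1 = 17.25 - 4 = 13.25
Step 4: Q3 = 17.25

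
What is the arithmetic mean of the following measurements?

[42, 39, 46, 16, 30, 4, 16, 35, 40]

29.7778

Step 1: Sum all values: 42 + 39 + 46 + 16 + 30 + 4 + 16 + 35 + 40 = 268
Step 2: Count the number of values: n = 9
Step 3: Mean = sum / n = 268 / 9 = 29.7778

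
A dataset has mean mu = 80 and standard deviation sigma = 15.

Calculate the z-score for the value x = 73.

-0.4667

Step 1: Recall the z-score formula: z = (x - mu) / sigma
Step 2: Substitute values: z = (73 - 80) / 15
Step 3: z = -7 / 15 = -0.4667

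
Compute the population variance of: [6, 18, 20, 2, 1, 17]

61.8889

Step 1: Compute the mean: (6 + 18 + 20 + 2 + 1 + 17) / 6 = 10.6667
Step 2: Compute squared deviations from the mean:
  (6 - 10.6667)^2 = 21.7778
  (18 - 10.6667)^2 = 53.7778
  (20 - 10.6667)^2 = 87.1111
  (2 - 10.6667)^2 = 75.1111
  (1 - 10.6667)^2 = 93.4444
  (17 - 10.6667)^2 = 40.1111
Step 3: Sum of squared deviations = 371.3333
Step 4: Population variance = 371.3333 / 6 = 61.8889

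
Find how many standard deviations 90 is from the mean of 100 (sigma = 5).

-2

Step 1: Recall the z-score formula: z = (x - mu) / sigma
Step 2: Substitute values: z = (90 - 100) / 5
Step 3: z = -10 / 5 = -2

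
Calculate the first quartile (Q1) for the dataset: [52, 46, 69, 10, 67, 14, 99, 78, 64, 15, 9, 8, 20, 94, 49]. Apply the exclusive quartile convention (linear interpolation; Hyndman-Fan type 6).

14

Step 1: Sort the data: [8, 9, 10, 14, 15, 20, 46, 49, 52, 64, 67, 69, 78, 94, 99]
Step 2: n = 15
Step 3: Using the exclusive quartile method:
  Q1 = 14
  Q2 (median) = 49
  Q3 = 69
  IQR = Q3 - Q1 = 69 - 14 = 55
Step 4: Q1 = 14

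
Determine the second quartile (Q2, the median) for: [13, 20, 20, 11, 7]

13

Step 1: Sort the data: [7, 11, 13, 20, 20]
Step 2: n = 5
Step 3: Q2 is the median. Since n is odd, it is the middle value at position 3: 13
Step 4: Q2 = 13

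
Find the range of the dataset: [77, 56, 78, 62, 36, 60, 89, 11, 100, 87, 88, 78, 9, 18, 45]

91

Step 1: Identify the maximum value: max = 100
Step 2: Identify the minimum value: min = 9
Step 3: Range = max - min = 100 - 9 = 91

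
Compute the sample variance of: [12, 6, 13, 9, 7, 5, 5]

10.8095

Step 1: Compute the mean: (12 + 6 + 13 + 9 + 7 + 5 + 5) / 7 = 8.1429
Step 2: Compute squared deviations from the mean:
  (12 - 8.1429)^2 = 14.8776
  (6 - 8.1429)^2 = 4.5918
  (13 - 8.1429)^2 = 23.5918
  (9 - 8.1429)^2 = 0.7347
  (7 - 8.1429)^2 = 1.3061
  (5 - 8.1429)^2 = 9.8776
  (5 - 8.1429)^2 = 9.8776
Step 3: Sum of squared deviations = 64.8571
Step 4: Sample variance = 64.8571 / 6 = 10.8095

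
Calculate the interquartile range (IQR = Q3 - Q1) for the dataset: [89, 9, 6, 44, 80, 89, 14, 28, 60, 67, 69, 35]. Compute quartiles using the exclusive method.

59.75

Step 1: Sort the data: [6, 9, 14, 28, 35, 44, 60, 67, 69, 80, 89, 89]
Step 2: n = 12
Step 3: Using the exclusive quartile method:
  Q1 = 17.5
  Q2 (median) = 52
  Q3 = 77.25
  IQR = Q3 - Q1 = 77.25 - 17.5 = 59.75
Step 4: IQR = 59.75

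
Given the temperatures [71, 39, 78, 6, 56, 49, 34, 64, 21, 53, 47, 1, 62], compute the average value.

44.6923

Step 1: Sum all values: 71 + 39 + 78 + 6 + 56 + 49 + 34 + 64 + 21 + 53 + 47 + 1 + 62 = 581
Step 2: Count the number of values: n = 13
Step 3: Mean = sum / n = 581 / 13 = 44.6923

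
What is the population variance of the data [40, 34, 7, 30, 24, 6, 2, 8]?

191.8594

Step 1: Compute the mean: (40 + 34 + 7 + 30 + 24 + 6 + 2 + 8) / 8 = 18.875
Step 2: Compute squared deviations from the mean:
  (40 - 18.875)^2 = 446.2656
  (34 - 18.875)^2 = 228.7656
  (7 - 18.875)^2 = 141.0156
  (30 - 18.875)^2 = 123.7656
  (24 - 18.875)^2 = 26.2656
  (6 - 18.875)^2 = 165.7656
  (2 - 18.875)^2 = 284.7656
  (8 - 18.875)^2 = 118.2656
Step 3: Sum of squared deviations = 1534.875
Step 4: Population variance = 1534.875 / 8 = 191.8594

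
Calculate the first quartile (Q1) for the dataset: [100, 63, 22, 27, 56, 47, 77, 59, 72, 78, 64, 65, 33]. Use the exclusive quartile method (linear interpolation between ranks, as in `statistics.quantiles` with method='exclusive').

40

Step 1: Sort the data: [22, 27, 33, 47, 56, 59, 63, 64, 65, 72, 77, 78, 100]
Step 2: n = 13
Step 3: Using the exclusive quartile method:
  Q1 = 40
  Q2 (median) = 63
  Q3 = 74.5
  IQR = Q3 - Q1 = 74.5 - 40 = 34.5
Step 4: Q1 = 40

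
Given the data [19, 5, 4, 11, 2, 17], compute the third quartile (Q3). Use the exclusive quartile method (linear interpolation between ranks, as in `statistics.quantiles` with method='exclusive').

17.5

Step 1: Sort the data: [2, 4, 5, 11, 17, 19]
Step 2: n = 6
Step 3: Using the exclusive quartile method:
  Q1 = 3.5
  Q2 (median) = 8
  Q3 = 17.5
  IQR = Q3 - Q1 = 17.5 - 3.5 = 14
Step 4: Q3 = 17.5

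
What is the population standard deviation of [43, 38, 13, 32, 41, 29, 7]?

12.9284

Step 1: Compute the mean: 29
Step 2: Sum of squared deviations from the mean: 1170
Step 3: Population variance = 1170 / 7 = 167.1429
Step 4: Standard deviation = sqrt(167.1429) = 12.9284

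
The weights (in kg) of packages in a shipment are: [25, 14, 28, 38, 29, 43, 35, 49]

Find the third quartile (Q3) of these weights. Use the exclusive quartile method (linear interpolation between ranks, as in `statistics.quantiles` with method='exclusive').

41.75

Step 1: Sort the data: [14, 25, 28, 29, 35, 38, 43, 49]
Step 2: n = 8
Step 3: Using the exclusive quartile method:
  Q1 = 25.75
  Q2 (median) = 32
  Q3 = 41.75
  IQR = Q3 - Q1 = 41.75 - 25.75 = 16
Step 4: Q3 = 41.75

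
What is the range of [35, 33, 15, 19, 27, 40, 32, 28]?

25

Step 1: Identify the maximum value: max = 40
Step 2: Identify the minimum value: min = 15
Step 3: Range = max - min = 40 - 15 = 25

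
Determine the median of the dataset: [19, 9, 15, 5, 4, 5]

7

Step 1: Sort the data in ascending order: [4, 5, 5, 9, 15, 19]
Step 2: The number of values is n = 6.
Step 3: Since n is even, the median is the average of positions 3 and 4:
  Median = (5 + 9) / 2 = 7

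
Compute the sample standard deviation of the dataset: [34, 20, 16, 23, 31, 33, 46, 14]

10.8026

Step 1: Compute the mean: 27.125
Step 2: Sum of squared deviations from the mean: 816.875
Step 3: Sample variance = 816.875 / 7 = 116.6964
Step 4: Standard deviation = sqrt(116.6964) = 10.8026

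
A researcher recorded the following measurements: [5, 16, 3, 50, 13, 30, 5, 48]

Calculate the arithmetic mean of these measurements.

21.25

Step 1: Sum all values: 5 + 16 + 3 + 50 + 13 + 30 + 5 + 48 = 170
Step 2: Count the number of values: n = 8
Step 3: Mean = sum / n = 170 / 8 = 21.25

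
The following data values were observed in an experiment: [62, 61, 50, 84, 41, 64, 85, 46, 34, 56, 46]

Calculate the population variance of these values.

243.6033

Step 1: Compute the mean: (62 + 61 + 50 + 84 + 41 + 64 + 85 + 46 + 34 + 56 + 46) / 11 = 57.1818
Step 2: Compute squared deviations from the mean:
  (62 - 57.1818)^2 = 23.2149
  (61 - 57.1818)^2 = 14.5785
  (50 - 57.1818)^2 = 51.5785
  (84 - 57.1818)^2 = 719.2149
  (41 - 57.1818)^2 = 261.8512
  (64 - 57.1818)^2 = 46.4876
  (85 - 57.1818)^2 = 773.8512
  (46 - 57.1818)^2 = 125.0331
  (34 - 57.1818)^2 = 537.3967
  (56 - 57.1818)^2 = 1.3967
  (46 - 57.1818)^2 = 125.0331
Step 3: Sum of squared deviations = 2679.6364
Step 4: Population variance = 2679.6364 / 11 = 243.6033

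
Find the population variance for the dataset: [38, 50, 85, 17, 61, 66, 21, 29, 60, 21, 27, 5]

534.3333

Step 1: Compute the mean: (38 + 50 + 85 + 17 + 61 + 66 + 21 + 29 + 60 + 21 + 27 + 5) / 12 = 40
Step 2: Compute squared deviations from the mean:
  (38 - 40)^2 = 4
  (50 - 40)^2 = 100
  (85 - 40)^2 = 2025
  (17 - 40)^2 = 529
  (61 - 40)^2 = 441
  (66 - 40)^2 = 676
  (21 - 40)^2 = 361
  (29 - 40)^2 = 121
  (60 - 40)^2 = 400
  (21 - 40)^2 = 361
  (27 - 40)^2 = 169
  (5 - 40)^2 = 1225
Step 3: Sum of squared deviations = 6412
Step 4: Population variance = 6412 / 12 = 534.3333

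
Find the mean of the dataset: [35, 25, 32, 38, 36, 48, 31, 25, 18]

32

Step 1: Sum all values: 35 + 25 + 32 + 38 + 36 + 48 + 31 + 25 + 18 = 288
Step 2: Count the number of values: n = 9
Step 3: Mean = sum / n = 288 / 9 = 32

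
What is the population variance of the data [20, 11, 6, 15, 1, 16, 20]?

43.9184

Step 1: Compute the mean: (20 + 11 + 6 + 15 + 1 + 16 + 20) / 7 = 12.7143
Step 2: Compute squared deviations from the mean:
  (20 - 12.7143)^2 = 53.0816
  (11 - 12.7143)^2 = 2.9388
  (6 - 12.7143)^2 = 45.0816
  (15 - 12.7143)^2 = 5.2245
  (1 - 12.7143)^2 = 137.2245
  (16 - 12.7143)^2 = 10.7959
  (20 - 12.7143)^2 = 53.0816
Step 3: Sum of squared deviations = 307.4286
Step 4: Population variance = 307.4286 / 7 = 43.9184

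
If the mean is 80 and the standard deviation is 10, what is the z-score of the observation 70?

-1

Step 1: Recall the z-score formula: z = (x - mu) / sigma
Step 2: Substitute values: z = (70 - 80) / 10
Step 3: z = -10 / 10 = -1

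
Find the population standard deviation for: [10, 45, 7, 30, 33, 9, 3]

14.9843

Step 1: Compute the mean: 19.5714
Step 2: Sum of squared deviations from the mean: 1571.7143
Step 3: Population variance = 1571.7143 / 7 = 224.5306
Step 4: Standard deviation = sqrt(224.5306) = 14.9843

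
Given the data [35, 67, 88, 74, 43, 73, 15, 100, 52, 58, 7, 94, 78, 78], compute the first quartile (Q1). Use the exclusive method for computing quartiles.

41

Step 1: Sort the data: [7, 15, 35, 43, 52, 58, 67, 73, 74, 78, 78, 88, 94, 100]
Step 2: n = 14
Step 3: Using the exclusive quartile method:
  Q1 = 41
  Q2 (median) = 70
  Q3 = 80.5
  IQR = Q3 - Q1 = 80.5 - 41 = 39.5
Step 4: Q1 = 41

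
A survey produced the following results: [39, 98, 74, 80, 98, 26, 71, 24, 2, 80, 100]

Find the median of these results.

74

Step 1: Sort the data in ascending order: [2, 24, 26, 39, 71, 74, 80, 80, 98, 98, 100]
Step 2: The number of values is n = 11.
Step 3: Since n is odd, the median is the middle value at position 6: 74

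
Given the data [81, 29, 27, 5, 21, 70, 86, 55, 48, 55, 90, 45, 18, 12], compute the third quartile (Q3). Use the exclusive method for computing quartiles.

72.75

Step 1: Sort the data: [5, 12, 18, 21, 27, 29, 45, 48, 55, 55, 70, 81, 86, 90]
Step 2: n = 14
Step 3: Using the exclusive quartile method:
  Q1 = 20.25
  Q2 (median) = 46.5
  Q3 = 72.75
  IQR = Q3 - Q1 = 72.75 - 20.25 = 52.5
Step 4: Q3 = 72.75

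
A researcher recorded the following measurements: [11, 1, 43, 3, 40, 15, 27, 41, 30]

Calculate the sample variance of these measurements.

271.0278

Step 1: Compute the mean: (11 + 1 + 43 + 3 + 40 + 15 + 27 + 41 + 30) / 9 = 23.4444
Step 2: Compute squared deviations from the mean:
  (11 - 23.4444)^2 = 154.8642
  (1 - 23.4444)^2 = 503.7531
  (43 - 23.4444)^2 = 382.4198
  (3 - 23.4444)^2 = 417.9753
  (40 - 23.4444)^2 = 274.0864
  (15 - 23.4444)^2 = 71.3086
  (27 - 23.4444)^2 = 12.642
  (41 - 23.4444)^2 = 308.1975
  (30 - 23.4444)^2 = 42.9753
Step 3: Sum of squared deviations = 2168.2222
Step 4: Sample variance = 2168.2222 / 8 = 271.0278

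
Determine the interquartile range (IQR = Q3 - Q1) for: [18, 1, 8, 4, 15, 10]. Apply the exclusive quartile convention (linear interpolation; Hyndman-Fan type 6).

12.5

Step 1: Sort the data: [1, 4, 8, 10, 15, 18]
Step 2: n = 6
Step 3: Using the exclusive quartile method:
  Q1 = 3.25
  Q2 (median) = 9
  Q3 = 15.75
  IQR = Q3 - Q1 = 15.75 - 3.25 = 12.5
Step 4: IQR = 12.5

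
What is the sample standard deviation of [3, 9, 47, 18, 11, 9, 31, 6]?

15.0119

Step 1: Compute the mean: 16.75
Step 2: Sum of squared deviations from the mean: 1577.5
Step 3: Sample variance = 1577.5 / 7 = 225.3571
Step 4: Standard deviation = sqrt(225.3571) = 15.0119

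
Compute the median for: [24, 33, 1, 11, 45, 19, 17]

19

Step 1: Sort the data in ascending order: [1, 11, 17, 19, 24, 33, 45]
Step 2: The number of values is n = 7.
Step 3: Since n is odd, the median is the middle value at position 4: 19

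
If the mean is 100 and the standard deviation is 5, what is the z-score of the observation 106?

1.2

Step 1: Recall the z-score formula: z = (x - mu) / sigma
Step 2: Substitute values: z = (106 - 100) / 5
Step 3: z = 6 / 5 = 1.2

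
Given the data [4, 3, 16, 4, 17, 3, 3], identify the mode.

3

Step 1: Count the frequency of each value:
  3: appears 3 time(s)
  4: appears 2 time(s)
  16: appears 1 time(s)
  17: appears 1 time(s)
Step 2: The value 3 appears most frequently (3 times).
Step 3: Mode = 3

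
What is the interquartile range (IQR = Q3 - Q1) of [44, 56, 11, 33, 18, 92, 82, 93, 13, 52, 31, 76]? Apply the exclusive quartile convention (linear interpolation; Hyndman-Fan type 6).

59.25

Step 1: Sort the data: [11, 13, 18, 31, 33, 44, 52, 56, 76, 82, 92, 93]
Step 2: n = 12
Step 3: Using the exclusive quartile method:
  Q1 = 21.25
  Q2 (median) = 48
  Q3 = 80.5
  IQR = Q3 - Q1 = 80.5 - 21.25 = 59.25
Step 4: IQR = 59.25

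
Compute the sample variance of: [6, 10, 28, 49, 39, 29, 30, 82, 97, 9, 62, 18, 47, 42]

729.8242

Step 1: Compute the mean: (6 + 10 + 28 + 49 + 39 + 29 + 30 + 82 + 97 + 9 + 62 + 18 + 47 + 42) / 14 = 39.1429
Step 2: Compute squared deviations from the mean:
  (6 - 39.1429)^2 = 1098.449
  (10 - 39.1429)^2 = 849.3061
  (28 - 39.1429)^2 = 124.1633
  (49 - 39.1429)^2 = 97.1633
  (39 - 39.1429)^2 = 0.0204
  (29 - 39.1429)^2 = 102.8776
  (30 - 39.1429)^2 = 83.5918
  (82 - 39.1429)^2 = 1836.7347
  (97 - 39.1429)^2 = 3347.449
  (9 - 39.1429)^2 = 908.5918
  (62 - 39.1429)^2 = 522.449
  (18 - 39.1429)^2 = 447.0204
  (47 - 39.1429)^2 = 61.7347
  (42 - 39.1429)^2 = 8.1633
Step 3: Sum of squared deviations = 9487.7143
Step 4: Sample variance = 9487.7143 / 13 = 729.8242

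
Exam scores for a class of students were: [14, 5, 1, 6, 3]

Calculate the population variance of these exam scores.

19.76

Step 1: Compute the mean: (14 + 5 + 1 + 6 + 3) / 5 = 5.8
Step 2: Compute squared deviations from the mean:
  (14 - 5.8)^2 = 67.24
  (5 - 5.8)^2 = 0.64
  (1 - 5.8)^2 = 23.04
  (6 - 5.8)^2 = 0.04
  (3 - 5.8)^2 = 7.84
Step 3: Sum of squared deviations = 98.8
Step 4: Population variance = 98.8 / 5 = 19.76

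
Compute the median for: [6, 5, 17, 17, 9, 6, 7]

7

Step 1: Sort the data in ascending order: [5, 6, 6, 7, 9, 17, 17]
Step 2: The number of values is n = 7.
Step 3: Since n is odd, the median is the middle value at position 4: 7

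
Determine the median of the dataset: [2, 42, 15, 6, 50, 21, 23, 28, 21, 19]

21

Step 1: Sort the data in ascending order: [2, 6, 15, 19, 21, 21, 23, 28, 42, 50]
Step 2: The number of values is n = 10.
Step 3: Since n is even, the median is the average of positions 5 and 6:
  Median = (21 + 21) / 2 = 21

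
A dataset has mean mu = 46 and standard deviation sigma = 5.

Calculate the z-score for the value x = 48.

0.4

Step 1: Recall the z-score formula: z = (x - mu) / sigma
Step 2: Substitute values: z = (48 - 46) / 5
Step 3: z = 2 / 5 = 0.4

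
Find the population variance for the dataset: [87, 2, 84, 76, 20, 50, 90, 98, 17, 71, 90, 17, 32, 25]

1087.7398

Step 1: Compute the mean: (87 + 2 + 84 + 76 + 20 + 50 + 90 + 98 + 17 + 71 + 90 + 17 + 32 + 25) / 14 = 54.2143
Step 2: Compute squared deviations from the mean:
  (87 - 54.2143)^2 = 1074.9031
  (2 - 54.2143)^2 = 2726.3316
  (84 - 54.2143)^2 = 887.1888
  (76 - 54.2143)^2 = 474.6173
  (20 - 54.2143)^2 = 1170.6173
  (50 - 54.2143)^2 = 17.7602
  (90 - 54.2143)^2 = 1280.6173
  (98 - 54.2143)^2 = 1917.1888
  (17 - 54.2143)^2 = 1384.9031
  (71 - 54.2143)^2 = 281.7602
  (90 - 54.2143)^2 = 1280.6173
  (17 - 54.2143)^2 = 1384.9031
  (32 - 54.2143)^2 = 493.4745
  (25 - 54.2143)^2 = 853.4745
Step 3: Sum of squared deviations = 15228.3571
Step 4: Population variance = 15228.3571 / 14 = 1087.7398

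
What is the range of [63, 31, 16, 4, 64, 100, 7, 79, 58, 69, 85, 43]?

96

Step 1: Identify the maximum value: max = 100
Step 2: Identify the minimum value: min = 4
Step 3: Range = max - min = 100 - 4 = 96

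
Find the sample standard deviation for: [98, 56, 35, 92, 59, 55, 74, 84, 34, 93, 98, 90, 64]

22.8305

Step 1: Compute the mean: 71.6923
Step 2: Sum of squared deviations from the mean: 6254.7692
Step 3: Sample variance = 6254.7692 / 12 = 521.2308
Step 4: Standard deviation = sqrt(521.2308) = 22.8305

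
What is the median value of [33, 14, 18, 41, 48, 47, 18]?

33

Step 1: Sort the data in ascending order: [14, 18, 18, 33, 41, 47, 48]
Step 2: The number of values is n = 7.
Step 3: Since n is odd, the median is the middle value at position 4: 33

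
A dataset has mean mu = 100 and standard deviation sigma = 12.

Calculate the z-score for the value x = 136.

3

Step 1: Recall the z-score formula: z = (x - mu) / sigma
Step 2: Substitute values: z = (136 - 100) / 12
Step 3: z = 36 / 12 = 3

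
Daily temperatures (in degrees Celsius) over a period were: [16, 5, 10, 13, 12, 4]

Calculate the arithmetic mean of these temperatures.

10

Step 1: Sum all values: 16 + 5 + 10 + 13 + 12 + 4 = 60
Step 2: Count the number of values: n = 6
Step 3: Mean = sum / n = 60 / 6 = 10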